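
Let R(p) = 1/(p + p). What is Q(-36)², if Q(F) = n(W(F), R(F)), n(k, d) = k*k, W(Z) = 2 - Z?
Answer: 2085136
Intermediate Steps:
R(p) = 1/(2*p)
n(k, d) = k²
Q(F) = (2 - F)²
Q(-36)² = ((-2 - 36)²)² = ((-38)²)² = 1444² = 2085136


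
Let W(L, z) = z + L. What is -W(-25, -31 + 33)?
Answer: 23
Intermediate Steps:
W(L, z) = L + z
-W(-25, -31 + 33) = -(-25 + (-31 + 33)) = -(-25 + 2) = -1*(-23) = 23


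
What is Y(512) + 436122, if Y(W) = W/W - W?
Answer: 435611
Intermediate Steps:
Y(W) = 1 - W
Y(512) + 436122 = (1 - 1*512) + 436122 = (1 - 512) + 436122 = -511 + 436122 = 435611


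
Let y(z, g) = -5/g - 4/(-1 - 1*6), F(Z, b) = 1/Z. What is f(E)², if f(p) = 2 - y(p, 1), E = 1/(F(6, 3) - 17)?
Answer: 2025/49 ≈ 41.327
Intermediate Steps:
y(z, g) = 4/7 - 5/g (y(z, g) = -5/g - 4/(-1 - 6) = -5/g - 4/(-7) = -5/g - 4*(-⅐) = -5/g + 4/7 = 4/7 - 5/g)
E = -6/101 (E = 1/(1/6 - 17) = 1/(⅙ - 17) = 1/(-101/6) = -6/101 ≈ -0.059406)
f(p) = 45/7 (f(p) = 2 - (4/7 - 5/1) = 2 - (4/7 - 5*1) = 2 - (4/7 - 5) = 2 - 1*(-31/7) = 2 + 31/7 = 45/7)
f(E)² = (45/7)² = 2025/49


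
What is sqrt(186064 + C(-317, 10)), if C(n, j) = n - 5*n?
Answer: 2*sqrt(46833) ≈ 432.82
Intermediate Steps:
C(n, j) = -4*n
sqrt(186064 + C(-317, 10)) = sqrt(186064 - 4*(-317)) = sqrt(186064 + 1268) = sqrt(187332) = 2*sqrt(46833)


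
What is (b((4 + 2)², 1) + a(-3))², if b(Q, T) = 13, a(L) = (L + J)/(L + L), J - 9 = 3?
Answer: 529/4 ≈ 132.25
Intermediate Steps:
J = 12 (J = 9 + 3 = 12)
a(L) = (12 + L)/(2*L) (a(L) = (L + 12)/(L + L) = (12 + L)/((2*L)) = (12 + L)*(1/(2*L)) = (12 + L)/(2*L))
(b((4 + 2)², 1) + a(-3))² = (13 + (½)*(12 - 3)/(-3))² = (13 + (½)*(-⅓)*9)² = (13 - 3/2)² = (23/2)² = 529/4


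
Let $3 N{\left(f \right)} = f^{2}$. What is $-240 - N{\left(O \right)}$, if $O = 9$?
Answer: $-267$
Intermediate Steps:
$N{\left(f \right)} = \frac{f^{2}}{3}$
$-240 - N{\left(O \right)} = -240 - \frac{9^{2}}{3} = -240 - \frac{1}{3} \cdot 81 = -240 - 27 = -267$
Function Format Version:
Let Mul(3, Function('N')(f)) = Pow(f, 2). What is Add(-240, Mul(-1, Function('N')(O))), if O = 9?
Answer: -267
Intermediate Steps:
Function('N')(f) = Mul(Rational(1, 3), Pow(f, 2))
Add(-240, Mul(-1, Function('N')(O))) = Add(-240, Mul(-1, Mul(Rational(1, 3), Pow(9, 2)))) = Add(-240, Mul(-1, Mul(Rational(1, 3), 81))) = Add(-240, Mul(-1, 27)) = Add(-240, -27) = -267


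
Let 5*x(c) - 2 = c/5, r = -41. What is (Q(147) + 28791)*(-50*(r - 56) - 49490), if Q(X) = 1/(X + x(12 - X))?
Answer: -91251369360/71 ≈ -1.2852e+9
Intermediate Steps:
x(c) = ⅖ + c/25 (x(c) = ⅖ + (c/5)/5 = ⅖ + c/25)
Q(X) = 1/(22/25 + 24*X/25) (Q(X) = 1/(X + (⅖ + (12 - X)/25)) = 1/(X + (⅖ + (12/25 - X/25))) = 1/(X + (22/25 - X/25)) = 1/(22/25 + 24*X/25))
(Q(147) + 28791)*(-50*(r - 56) - 49490) = (25/(2*(11 + 12*147)) + 28791)*(-50*(-41 - 56) - 49490) = (25/(2*(11 + 1764)) + 28791)*(-50*(-97) - 49490) = ((25/2)/1775 + 28791)*(4850 - 49490) = ((25/2)*(1/1775) + 28791)*(-44640) = (1/142 + 28791)*(-44640) = (4088323/142)*(-44640) = -91251369360/71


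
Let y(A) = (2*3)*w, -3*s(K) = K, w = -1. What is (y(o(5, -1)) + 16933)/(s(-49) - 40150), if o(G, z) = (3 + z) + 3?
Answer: -50781/120401 ≈ -0.42177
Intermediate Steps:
s(K) = -K/3
o(G, z) = 6 + z
y(A) = -6 (y(A) = (2*3)*(-1) = 6*(-1) = -6)
(y(o(5, -1)) + 16933)/(s(-49) - 40150) = (-6 + 16933)/(-⅓*(-49) - 40150) = 16927/(49/3 - 40150) = 16927/(-120401/3) = 16927*(-3/120401) = -50781/120401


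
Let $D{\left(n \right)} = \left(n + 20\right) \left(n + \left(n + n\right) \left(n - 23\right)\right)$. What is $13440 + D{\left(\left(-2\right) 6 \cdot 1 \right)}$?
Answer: $20064$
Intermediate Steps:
$D{\left(n \right)} = \left(20 + n\right) \left(n + 2 n \left(-23 + n\right)\right)$
$13440 + D{\left(\left(-2\right) 6 \cdot 1 \right)} = 13440 + \left(-2\right) 6 \cdot 1 \left(-900 - 5 \left(-2\right) 6 \cdot 1 + 2 \left(\left(-2\right) 6 \cdot 1\right)^{2}\right) = 13440 + \left(-12\right) 1 \left(-900 - 5 \left(\left(-12\right) 1\right) + 2 \left(\left(-12\right) 1\right)^{2}\right) = 13440 - 12 \left(-900 - -60 + 2 \left(-12\right)^{2}\right) = 13440 - 12 \left(-900 + 60 + 2 \cdot 144\right) = 13440 - 12 \left(-900 + 60 + 288\right) = 13440 - -6624 = 13440 + 6624 = 20064$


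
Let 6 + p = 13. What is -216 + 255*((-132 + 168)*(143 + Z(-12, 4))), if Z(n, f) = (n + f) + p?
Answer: 1303344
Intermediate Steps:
p = 7 (p = -6 + 13 = 7)
Z(n, f) = 7 + f + n (Z(n, f) = (n + f) + 7 = (f + n) + 7 = 7 + f + n)
-216 + 255*((-132 + 168)*(143 + Z(-12, 4))) = -216 + 255*((-132 + 168)*(143 + (7 + 4 - 12))) = -216 + 255*(36*(143 - 1)) = -216 + 255*(36*142) = -216 + 255*5112 = -216 + 1303560 = 1303344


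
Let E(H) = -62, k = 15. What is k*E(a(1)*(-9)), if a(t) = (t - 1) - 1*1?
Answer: -930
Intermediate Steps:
a(t) = -2 + t (a(t) = (-1 + t) - 1 = -2 + t)
k*E(a(1)*(-9)) = 15*(-62) = -930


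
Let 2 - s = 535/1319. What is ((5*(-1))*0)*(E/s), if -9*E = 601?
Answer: 0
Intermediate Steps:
s = 2103/1319 (s = 2 - 535/1319 = 2103/1319 ≈ 1.5944)
E = -601/9 (E = -1/9*601 = -601/9 ≈ -66.778)
((5*(-1))*0)*(E/s) = ((5*(-1))*0)*(-601/(9*2103/1319)) = (-5*0)*(-601/9*1319/2103) = 0*(-792719/18927) = 0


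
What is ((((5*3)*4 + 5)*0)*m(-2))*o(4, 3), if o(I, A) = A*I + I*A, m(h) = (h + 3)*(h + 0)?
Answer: 0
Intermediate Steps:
m(h) = h*(3 + h) (m(h) = (3 + h)*h = h*(3 + h))
o(I, A) = 2*A*I (o(I, A) = A*I + A*I = 2*A*I)
((((5*3)*4 + 5)*0)*m(-2))*o(4, 3) = ((((5*3)*4 + 5)*0)*(-2*(3 - 2)))*(2*3*4) = (((15*4 + 5)*0)*(-2*1))*24 = (((60 + 5)*0)*(-2))*24 = ((65*0)*(-2))*24 = (0*(-2))*24 = 0*24 = 0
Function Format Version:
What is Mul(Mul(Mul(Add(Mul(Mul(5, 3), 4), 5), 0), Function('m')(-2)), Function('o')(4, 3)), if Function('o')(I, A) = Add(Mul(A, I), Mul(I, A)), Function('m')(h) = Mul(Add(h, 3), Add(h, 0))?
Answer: 0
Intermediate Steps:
Function('m')(h) = Mul(h, Add(3, h)) (Function('m')(h) = Mul(Add(3, h), h) = Mul(h, Add(3, h)))
Function('o')(I, A) = Mul(2, A, I) (Function('o')(I, A) = Add(Mul(A, I), Mul(A, I)) = Mul(2, A, I))
Mul(Mul(Mul(Add(Mul(Mul(5, 3), 4), 5), 0), Function('m')(-2)), Function('o')(4, 3)) = Mul(Mul(Mul(Add(Mul(Mul(5, 3), 4), 5), 0), Mul(-2, Add(3, -2))), Mul(2, 3, 4)) = Mul(Mul(Mul(Add(Mul(15, 4), 5), 0), Mul(-2, 1)), 24) = Mul(Mul(Mul(Add(60, 5), 0), -2), 24) = Mul(Mul(Mul(65, 0), -2), 24) = Mul(Mul(0, -2), 24) = Mul(0, 24) = 0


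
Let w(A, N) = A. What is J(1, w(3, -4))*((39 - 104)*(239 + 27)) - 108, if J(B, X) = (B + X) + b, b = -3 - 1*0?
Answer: -17398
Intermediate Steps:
b = -3 (b = -3 + 0 = -3)
J(B, X) = -3 + B + X (J(B, X) = (B + X) - 3 = -3 + B + X)
J(1, w(3, -4))*((39 - 104)*(239 + 27)) - 108 = (-3 + 1 + 3)*((39 - 104)*(239 + 27)) - 108 = 1*(-65*266) - 108 = 1*(-17290) - 108 = -17290 - 108 = -17398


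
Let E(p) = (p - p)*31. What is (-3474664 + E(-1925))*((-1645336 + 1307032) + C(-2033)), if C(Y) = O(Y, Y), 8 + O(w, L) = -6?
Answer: 1175541375152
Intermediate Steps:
O(w, L) = -14 (O(w, L) = -8 - 6 = -14)
C(Y) = -14
E(p) = 0 (E(p) = 0*31 = 0)
(-3474664 + E(-1925))*((-1645336 + 1307032) + C(-2033)) = (-3474664 + 0)*((-1645336 + 1307032) - 14) = -3474664*(-338304 - 14) = -3474664*(-338318) = 1175541375152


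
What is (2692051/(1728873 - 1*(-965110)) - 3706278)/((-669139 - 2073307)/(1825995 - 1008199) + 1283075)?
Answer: -44864860267806794/15531712854833251 ≈ -2.8886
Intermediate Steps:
(2692051/(1728873 - 1*(-965110)) - 3706278)/((-669139 - 2073307)/(1825995 - 1008199) + 1283075) = (2692051/(1728873 + 965110) - 3706278)/(-2742446/817796 + 1283075) = (2692051/2693983 - 3706278)/(-2742446*1/817796 + 1283075) = (2692051*(1/2693983) - 3706278)/(-195889/58414 + 1283075) = (2692051/2693983 - 3706278)/(74949347161/58414) = -9984647233223/2693983*58414/74949347161 = -44864860267806794/15531712854833251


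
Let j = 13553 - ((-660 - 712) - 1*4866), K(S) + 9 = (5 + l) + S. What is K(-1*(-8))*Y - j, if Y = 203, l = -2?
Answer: -19385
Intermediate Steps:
K(S) = -6 + S (K(S) = -9 + ((5 - 2) + S) = -9 + (3 + S) = -6 + S)
j = 19791 (j = 13553 - (-1372 - 4866) = 13553 - 1*(-6238) = 13553 + 6238 = 19791)
K(-1*(-8))*Y - j = (-6 - 1*(-8))*203 - 1*19791 = (-6 + 8)*203 - 19791 = 2*203 - 19791 = 406 - 19791 = -19385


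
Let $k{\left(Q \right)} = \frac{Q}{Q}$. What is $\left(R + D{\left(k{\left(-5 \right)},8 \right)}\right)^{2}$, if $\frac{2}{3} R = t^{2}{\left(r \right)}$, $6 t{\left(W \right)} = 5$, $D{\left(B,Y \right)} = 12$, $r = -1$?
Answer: $\frac{97969}{576} \approx 170.08$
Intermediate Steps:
$k{\left(Q \right)} = 1$
$t{\left(W \right)} = \frac{5}{6}$ ($t{\left(W \right)} = \frac{1}{6} \cdot 5 = \frac{5}{6}$)
$R = \frac{25}{24}$ ($R = \frac{3 \left(\frac{5}{6}\right)^{2}}{2} = \frac{3}{2} \cdot \frac{25}{36} = \frac{25}{24} \approx 1.0417$)
$\left(R + D{\left(k{\left(-5 \right)},8 \right)}\right)^{2} = \left(\frac{25}{24} + 12\right)^{2} = \left(\frac{313}{24}\right)^{2} = \frac{97969}{576}$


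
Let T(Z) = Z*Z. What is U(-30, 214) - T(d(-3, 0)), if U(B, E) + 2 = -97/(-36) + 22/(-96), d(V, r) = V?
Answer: -1229/144 ≈ -8.5347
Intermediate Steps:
T(Z) = Z²
U(B, E) = 67/144 (U(B, E) = -2 + (-97/(-36) + 22/(-96)) = -2 + (-97*(-1/36) + 22*(-1/96)) = -2 + (97/36 - 11/48) = -2 + 355/144 = 67/144)
U(-30, 214) - T(d(-3, 0)) = 67/144 - 1*(-3)² = 67/144 - 1*9 = 67/144 - 9 = -1229/144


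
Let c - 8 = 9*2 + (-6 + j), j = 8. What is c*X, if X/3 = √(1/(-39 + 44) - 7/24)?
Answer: 7*I*√330/5 ≈ 25.432*I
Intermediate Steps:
X = I*√330/20 (X = 3*√(1/(-39 + 44) - 7/24) = 3*√(1/5 - 7*1/24) = 3*√(⅕ - 7/24) = 3*√(-11/120) = 3*(I*√330/60) = I*√330/20 ≈ 0.90829*I)
c = 28 (c = 8 + (9*2 + (-6 + 8)) = 8 + (18 + 2) = 8 + 20 = 28)
c*X = 28*(I*√330/20) = 7*I*√330/5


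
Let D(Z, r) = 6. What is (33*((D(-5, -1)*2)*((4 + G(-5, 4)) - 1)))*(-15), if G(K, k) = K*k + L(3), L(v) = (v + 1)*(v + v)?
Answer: -41580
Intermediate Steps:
L(v) = 2*v*(1 + v) (L(v) = (1 + v)*(2*v) = 2*v*(1 + v))
G(K, k) = 24 + K*k (G(K, k) = K*k + 2*3*(1 + 3) = K*k + 2*3*4 = K*k + 24 = 24 + K*k)
(33*((D(-5, -1)*2)*((4 + G(-5, 4)) - 1)))*(-15) = (33*((6*2)*((4 + (24 - 5*4)) - 1)))*(-15) = (33*(12*((4 + (24 - 20)) - 1)))*(-15) = (33*(12*((4 + 4) - 1)))*(-15) = (33*(12*(8 - 1)))*(-15) = (33*(12*7))*(-15) = (33*84)*(-15) = 2772*(-15) = -41580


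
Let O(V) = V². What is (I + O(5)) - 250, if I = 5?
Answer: -220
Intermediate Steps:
(I + O(5)) - 250 = (5 + 5²) - 250 = (5 + 25) - 250 = 30 - 250 = -220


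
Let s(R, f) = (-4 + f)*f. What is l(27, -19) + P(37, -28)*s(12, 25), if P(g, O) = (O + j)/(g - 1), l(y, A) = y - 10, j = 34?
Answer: 209/2 ≈ 104.50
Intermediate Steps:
s(R, f) = f*(-4 + f)
l(y, A) = -10 + y
P(g, O) = (34 + O)/(-1 + g) (P(g, O) = (O + 34)/(g - 1) = (34 + O)/(-1 + g))
l(27, -19) + P(37, -28)*s(12, 25) = (-10 + 27) + ((34 - 28)/(-1 + 37))*(25*(-4 + 25)) = 17 + (6/36)*(25*21) = 17 + ((1/36)*6)*525 = 17 + (⅙)*525 = 17 + 175/2 = 209/2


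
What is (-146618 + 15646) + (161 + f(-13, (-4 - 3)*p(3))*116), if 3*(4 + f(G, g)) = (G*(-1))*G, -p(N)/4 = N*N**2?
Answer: -413429/3 ≈ -1.3781e+5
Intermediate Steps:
p(N) = -4*N**3 (p(N) = -4*N*N**2 = -4*N**3)
f(G, g) = -4 - G**2/3 (f(G, g) = -4 + ((G*(-1))*G)/3 = -4 + ((-G)*G)/3 = -4 + (-G**2)/3 = -4 - G**2/3)
(-146618 + 15646) + (161 + f(-13, (-4 - 3)*p(3))*116) = (-146618 + 15646) + (161 + (-4 - 1/3*(-13)**2)*116) = -130972 + (161 + (-4 - 1/3*169)*116) = -130972 + (161 + (-4 - 169/3)*116) = -130972 + (161 - 181/3*116) = -130972 + (161 - 20996/3) = -130972 - 20513/3 = -413429/3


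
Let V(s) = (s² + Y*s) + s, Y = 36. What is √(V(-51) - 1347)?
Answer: I*√633 ≈ 25.159*I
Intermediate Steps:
V(s) = s² + 37*s (V(s) = (s² + 36*s) + s = s² + 37*s)
√(V(-51) - 1347) = √(-51*(37 - 51) - 1347) = √(-51*(-14) - 1347) = √(714 - 1347) = √(-633) = I*√633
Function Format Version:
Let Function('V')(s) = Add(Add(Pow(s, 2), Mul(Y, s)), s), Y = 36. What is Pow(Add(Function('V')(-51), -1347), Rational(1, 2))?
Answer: Mul(I, Pow(633, Rational(1, 2))) ≈ Mul(25.159, I)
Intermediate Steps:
Function('V')(s) = Add(Pow(s, 2), Mul(37, s)) (Function('V')(s) = Add(Add(Pow(s, 2), Mul(36, s)), s) = Add(Pow(s, 2), Mul(37, s)))
Pow(Add(Function('V')(-51), -1347), Rational(1, 2)) = Pow(Add(Mul(-51, Add(37, -51)), -1347), Rational(1, 2)) = Pow(Add(Mul(-51, -14), -1347), Rational(1, 2)) = Pow(Add(714, -1347), Rational(1, 2)) = Pow(-633, Rational(1, 2)) = Mul(I, Pow(633, Rational(1, 2)))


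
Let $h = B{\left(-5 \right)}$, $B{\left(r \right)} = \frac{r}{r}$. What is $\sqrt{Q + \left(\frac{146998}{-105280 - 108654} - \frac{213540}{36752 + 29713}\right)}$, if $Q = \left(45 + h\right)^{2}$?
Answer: $\frac{\sqrt{197617527340445427}}{9672873} \approx 45.958$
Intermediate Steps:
$B{\left(r \right)} = 1$
$h = 1$
$Q = 2116$ ($Q = \left(45 + 1\right)^{2} = 46^{2} = 2116$)
$\sqrt{Q + \left(\frac{146998}{-105280 - 108654} - \frac{213540}{36752 + 29713}\right)} = \sqrt{2116 + \left(\frac{146998}{-105280 - 108654} - \frac{213540}{36752 + 29713}\right)} = \sqrt{2116 + \left(\frac{146998}{-213934} - \frac{213540}{66465}\right)} = \sqrt{2116 + \left(146998 \left(- \frac{1}{213934}\right) - \frac{14236}{4431}\right)} = \sqrt{2116 - \frac{264065183}{67710111}} = \sqrt{\frac{143010529693}{67710111}} = \frac{\sqrt{197617527340445427}}{9672873}$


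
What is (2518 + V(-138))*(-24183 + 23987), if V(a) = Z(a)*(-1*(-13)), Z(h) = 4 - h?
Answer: -855344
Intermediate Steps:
V(a) = 52 - 13*a (V(a) = (4 - a)*(-1*(-13)) = (4 - a)*13 = 52 - 13*a)
(2518 + V(-138))*(-24183 + 23987) = (2518 + (52 - 13*(-138)))*(-24183 + 23987) = (2518 + (52 + 1794))*(-196) = (2518 + 1846)*(-196) = 4364*(-196) = -855344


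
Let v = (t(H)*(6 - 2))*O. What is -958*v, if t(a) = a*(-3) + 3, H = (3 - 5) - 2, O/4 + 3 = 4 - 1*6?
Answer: 1149600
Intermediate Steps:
O = -20 (O = -12 + 4*(4 - 1*6) = -12 + 4*(4 - 6) = -12 + 4*(-2) = -12 - 8 = -20)
H = -4 (H = -2 - 2 = -4)
t(a) = 3 - 3*a (t(a) = -3*a + 3 = 3 - 3*a)
v = -1200 (v = ((3 - 3*(-4))*(6 - 2))*(-20) = ((3 + 12)*4)*(-20) = (15*4)*(-20) = 60*(-20) = -1200)
-958*v = -958*(-1200) = 1149600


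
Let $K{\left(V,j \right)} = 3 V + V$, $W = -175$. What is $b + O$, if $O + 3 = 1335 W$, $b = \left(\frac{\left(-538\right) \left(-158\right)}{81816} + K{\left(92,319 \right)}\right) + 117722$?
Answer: $- \frac{2363193001}{20454} \approx -1.1554 \cdot 10^{5}$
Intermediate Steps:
$K{\left(V,j \right)} = 4 V$
$b = \frac{2415434111}{20454}$ ($b = \left(\frac{\left(-538\right) \left(-158\right)}{81816} + 4 \cdot 92\right) + 117722 = \left(85004 \cdot \frac{1}{81816} + 368\right) + 117722 = \left(\frac{21251}{20454} + 368\right) + 117722 = \frac{7548323}{20454} + 117722 = \frac{2415434111}{20454} \approx 1.1809 \cdot 10^{5}$)
$O = -233628$ ($O = -3 + 1335 \left(-175\right) = -3 - 233625 = -233628$)
$b + O = \frac{2415434111}{20454} - 233628 = - \frac{2363193001}{20454}$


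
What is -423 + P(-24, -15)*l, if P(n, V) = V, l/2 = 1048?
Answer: -31863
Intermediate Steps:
l = 2096 (l = 2*1048 = 2096)
-423 + P(-24, -15)*l = -423 - 15*2096 = -423 - 31440 = -31863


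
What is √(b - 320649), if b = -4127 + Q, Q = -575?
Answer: I*√325351 ≈ 570.4*I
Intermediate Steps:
b = -4702 (b = -4127 - 575 = -4702)
√(b - 320649) = √(-4702 - 320649) = √(-325351) = I*√325351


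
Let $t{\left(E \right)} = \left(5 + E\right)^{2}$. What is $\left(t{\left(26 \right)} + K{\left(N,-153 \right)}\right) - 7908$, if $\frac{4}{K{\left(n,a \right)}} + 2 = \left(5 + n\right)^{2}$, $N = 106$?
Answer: $- \frac{85580089}{12319} \approx -6947.0$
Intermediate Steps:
$K{\left(n,a \right)} = \frac{4}{-2 + \left(5 + n\right)^{2}}$
$\left(t{\left(26 \right)} + K{\left(N,-153 \right)}\right) - 7908 = \left(\left(5 + 26\right)^{2} + \frac{4}{-2 + \left(5 + 106\right)^{2}}\right) - 7908 = \left(31^{2} + \frac{4}{-2 + 111^{2}}\right) - 7908 = \left(961 + \frac{4}{-2 + 12321}\right) - 7908 = \left(961 + \frac{4}{12319}\right) - 7908 = \frac{11838563}{12319} - 7908 = - \frac{85580089}{12319}$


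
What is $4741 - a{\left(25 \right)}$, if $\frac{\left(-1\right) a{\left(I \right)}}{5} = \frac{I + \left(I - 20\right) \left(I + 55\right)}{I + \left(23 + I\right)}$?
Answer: $\frac{348218}{73} \approx 4770.1$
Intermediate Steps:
$a{\left(I \right)} = - \frac{5 \left(I + \left(-20 + I\right) \left(55 + I\right)\right)}{23 + 2 I}$ ($a{\left(I \right)} = - 5 \frac{I + \left(I - 20\right) \left(I + 55\right)}{I + \left(23 + I\right)} = - 5 \frac{I + \left(-20 + I\right) \left(55 + I\right)}{23 + 2 I} = - \frac{5 \left(I + \left(-20 + I\right) \left(55 + I\right)\right)}{23 + 2 I}$)
$4741 - a{\left(25 \right)} = 4741 - \frac{5 \left(1100 - 25^{2} - 900\right)}{23 + 2 \cdot 25} = 4741 - \frac{5 \left(1100 - 625 - 900\right)}{23 + 50} = 4741 - \frac{5 \left(1100 - 625 - 900\right)}{73} = 4741 - 5 \cdot \frac{1}{73} \left(-425\right) = 4741 - - \frac{2125}{73} = 4741 + \frac{2125}{73} = \frac{348218}{73}$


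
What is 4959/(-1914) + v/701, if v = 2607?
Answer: 17397/15422 ≈ 1.1281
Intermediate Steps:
4959/(-1914) + v/701 = 4959/(-1914) + 2607/701 = 4959*(-1/1914) + 2607*(1/701) = -57/22 + 2607/701 = 17397/15422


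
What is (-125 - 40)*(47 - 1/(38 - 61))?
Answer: -178530/23 ≈ -7762.2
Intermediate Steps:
(-125 - 40)*(47 - 1/(38 - 61)) = -165*(47 - 1/(-23)) = -165*(47 - 1*(-1/23)) = -165*(47 + 1/23) = -165*1082/23 = -178530/23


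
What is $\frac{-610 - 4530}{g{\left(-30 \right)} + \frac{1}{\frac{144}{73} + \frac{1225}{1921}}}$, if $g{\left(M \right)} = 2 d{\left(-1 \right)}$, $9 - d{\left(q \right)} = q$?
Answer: $- \frac{1881491860}{7461213} \approx -252.17$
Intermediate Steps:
$d{\left(q \right)} = 9 - q$
$g{\left(M \right)} = 20$ ($g{\left(M \right)} = 2 \left(9 - -1\right) = 2 \left(9 + 1\right) = 2 \cdot 10 = 20$)
$\frac{-610 - 4530}{g{\left(-30 \right)} + \frac{1}{\frac{144}{73} + \frac{1225}{1921}}} = \frac{-610 - 4530}{20 + \frac{1}{\frac{144}{73} + \frac{1225}{1921}}} = - \frac{5140}{20 + \frac{1}{144 \cdot \frac{1}{73} + 1225 \cdot \frac{1}{1921}}} = - \frac{5140}{20 + \frac{1}{\frac{144}{73} + \frac{1225}{1921}}} = - \frac{5140}{20 + \frac{1}{\frac{366049}{140233}}} = - \frac{5140}{20 + \frac{140233}{366049}} = - \frac{5140}{\frac{7461213}{366049}} = \left(-5140\right) \frac{366049}{7461213} = - \frac{1881491860}{7461213}$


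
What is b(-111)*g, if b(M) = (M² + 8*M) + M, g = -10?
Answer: -113220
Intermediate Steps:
b(M) = M² + 9*M
b(-111)*g = -111*(9 - 111)*(-10) = -111*(-102)*(-10) = 11322*(-10) = -113220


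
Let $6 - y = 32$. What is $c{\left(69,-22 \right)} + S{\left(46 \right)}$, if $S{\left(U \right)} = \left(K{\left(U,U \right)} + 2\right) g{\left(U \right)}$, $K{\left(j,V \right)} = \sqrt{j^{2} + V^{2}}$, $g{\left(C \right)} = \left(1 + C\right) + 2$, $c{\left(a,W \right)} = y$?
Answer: $72 + 2254 \sqrt{2} \approx 3259.6$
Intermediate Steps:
$y = -26$ ($y = 6 - 32 = -26$)
$c{\left(a,W \right)} = -26$
$g{\left(C \right)} = 3 + C$
$K{\left(j,V \right)} = \sqrt{V^{2} + j^{2}}$
$S{\left(U \right)} = \left(2 + \sqrt{2} \sqrt{U^{2}}\right) \left(3 + U\right)$ ($S{\left(U \right)} = \left(\sqrt{U^{2} + U^{2}} + 2\right) \left(3 + U\right) = \left(\sqrt{2 U^{2}} + 2\right) \left(3 + U\right) = \left(\sqrt{2} \sqrt{U^{2}} + 2\right) \left(3 + U\right) = \left(2 + \sqrt{2} \sqrt{U^{2}}\right) \left(3 + U\right)$)
$c{\left(69,-22 \right)} + S{\left(46 \right)} = -26 + \left(2 + \sqrt{2} \sqrt{46^{2}}\right) \left(3 + 46\right) = -26 + \left(2 + \sqrt{2} \sqrt{2116}\right) 49 = -26 + \left(2 + \sqrt{2} \cdot 46\right) 49 = -26 + \left(2 + 46 \sqrt{2}\right) 49 = -26 + \left(98 + 2254 \sqrt{2}\right) = 72 + 2254 \sqrt{2}$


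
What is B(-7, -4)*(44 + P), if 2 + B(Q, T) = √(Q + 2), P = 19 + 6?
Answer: -138 + 69*I*√5 ≈ -138.0 + 154.29*I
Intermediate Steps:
P = 25
B(Q, T) = -2 + √(2 + Q) (B(Q, T) = -2 + √(Q + 2) = -2 + √(2 + Q))
B(-7, -4)*(44 + P) = (-2 + √(2 - 7))*(44 + 25) = (-2 + √(-5))*69 = (-2 + I*√5)*69 = -138 + 69*I*√5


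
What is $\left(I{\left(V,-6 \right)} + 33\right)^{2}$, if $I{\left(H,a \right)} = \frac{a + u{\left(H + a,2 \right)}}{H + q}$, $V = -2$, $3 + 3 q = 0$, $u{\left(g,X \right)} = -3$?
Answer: $1296$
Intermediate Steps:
$q = -1$ ($q = -1 + \frac{1}{3} \cdot 0 = -1 + 0 = -1$)
$I{\left(H,a \right)} = \frac{-3 + a}{-1 + H}$ ($I{\left(H,a \right)} = \frac{a - 3}{H - 1} = \frac{-3 + a}{-1 + H}$)
$\left(I{\left(V,-6 \right)} + 33\right)^{2} = \left(\frac{-3 - 6}{-1 - 2} + 33\right)^{2} = \left(\frac{1}{-3} \left(-9\right) + 33\right)^{2} = \left(\left(- \frac{1}{3}\right) \left(-9\right) + 33\right)^{2} = \left(3 + 33\right)^{2} = 36^{2} = 1296$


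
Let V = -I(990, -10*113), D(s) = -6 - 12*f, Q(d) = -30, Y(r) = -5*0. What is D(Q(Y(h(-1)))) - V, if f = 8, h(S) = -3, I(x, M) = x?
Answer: 888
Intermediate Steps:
Y(r) = 0
D(s) = -102 (D(s) = -6 - 12*8 = -6 - 96 = -102)
V = -990 (V = -1*990 = -990)
D(Q(Y(h(-1)))) - V = -102 - 1*(-990) = -102 + 990 = 888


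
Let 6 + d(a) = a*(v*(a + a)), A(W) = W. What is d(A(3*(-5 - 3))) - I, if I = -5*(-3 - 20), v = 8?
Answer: 9095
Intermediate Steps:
I = 115 (I = -5*(-23) = 115)
d(a) = -6 + 16*a² (d(a) = -6 + a*(8*(a + a)) = -6 + a*(8*(2*a)) = -6 + a*(16*a) = -6 + 16*a²)
d(A(3*(-5 - 3))) - I = (-6 + 16*(3*(-5 - 3))²) - 1*115 = (-6 + 16*(3*(-8))²) - 115 = (-6 + 16*(-24)²) - 115 = (-6 + 16*576) - 115 = (-6 + 9216) - 115 = 9210 - 115 = 9095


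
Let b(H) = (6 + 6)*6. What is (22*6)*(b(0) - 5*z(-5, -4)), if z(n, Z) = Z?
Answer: 12144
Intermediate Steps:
b(H) = 72 (b(H) = 12*6 = 72)
(22*6)*(b(0) - 5*z(-5, -4)) = (22*6)*(72 - 5*(-4)) = 132*(72 + 20) = 132*92 = 12144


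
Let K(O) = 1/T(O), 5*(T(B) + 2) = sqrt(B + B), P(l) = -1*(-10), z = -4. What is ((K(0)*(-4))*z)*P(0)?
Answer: -80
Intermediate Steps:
P(l) = 10
T(B) = -2 + sqrt(2)*sqrt(B)/5 (T(B) = -2 + sqrt(B + B)/5 = -2 + sqrt(2*B)/5 = -2 + (sqrt(2)*sqrt(B))/5 = -2 + sqrt(2)*sqrt(B)/5)
K(O) = 1/(-2 + sqrt(2)*sqrt(O)/5)
((K(0)*(-4))*z)*P(0) = (((5/(-10 + sqrt(2)*sqrt(0)))*(-4))*(-4))*10 = (((5/(-10 + sqrt(2)*0))*(-4))*(-4))*10 = (((5/(-10 + 0))*(-4))*(-4))*10 = (((5/(-10))*(-4))*(-4))*10 = (((5*(-1/10))*(-4))*(-4))*10 = (-1/2*(-4)*(-4))*10 = (2*(-4))*10 = -8*10 = -80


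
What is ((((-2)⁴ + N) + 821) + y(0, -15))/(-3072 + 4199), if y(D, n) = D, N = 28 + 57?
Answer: 922/1127 ≈ 0.81810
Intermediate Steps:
N = 85
((((-2)⁴ + N) + 821) + y(0, -15))/(-3072 + 4199) = ((((-2)⁴ + 85) + 821) + 0)/(-3072 + 4199) = (((16 + 85) + 821) + 0)/1127 = ((101 + 821) + 0)*(1/1127) = (922 + 0)*(1/1127) = 922*(1/1127) = 922/1127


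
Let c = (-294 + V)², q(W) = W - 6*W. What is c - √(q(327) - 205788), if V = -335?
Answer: 395641 - 3*I*√23047 ≈ 3.9564e+5 - 455.44*I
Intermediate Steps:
q(W) = -5*W
c = 395641 (c = (-294 - 335)² = (-629)² = 395641)
c - √(q(327) - 205788) = 395641 - √(-5*327 - 205788) = 395641 - √(-1635 - 205788) = 395641 - √(-207423) = 395641 - 3*I*√23047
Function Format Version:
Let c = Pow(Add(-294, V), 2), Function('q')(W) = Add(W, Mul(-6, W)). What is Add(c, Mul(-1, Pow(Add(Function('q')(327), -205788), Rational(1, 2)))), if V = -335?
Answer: Add(395641, Mul(-3, I, Pow(23047, Rational(1, 2)))) ≈ Add(3.9564e+5, Mul(-455.44, I))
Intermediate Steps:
Function('q')(W) = Mul(-5, W)
c = 395641 (c = Pow(Add(-294, -335), 2) = Pow(-629, 2) = 395641)
Add(c, Mul(-1, Pow(Add(Function('q')(327), -205788), Rational(1, 2)))) = Add(395641, Mul(-1, Pow(Add(Mul(-5, 327), -205788), Rational(1, 2)))) = Add(395641, Mul(-1, Pow(Add(-1635, -205788), Rational(1, 2)))) = Add(395641, Mul(-1, Pow(-207423, Rational(1, 2)))) = Add(395641, Mul(-1, Mul(3, I, Pow(23047, Rational(1, 2))))) = Add(395641, Mul(-3, I, Pow(23047, Rational(1, 2))))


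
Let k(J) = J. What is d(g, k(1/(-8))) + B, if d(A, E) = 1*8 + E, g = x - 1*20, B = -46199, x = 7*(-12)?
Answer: -369529/8 ≈ -46191.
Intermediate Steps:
x = -84
g = -104 (g = -84 - 1*20 = -84 - 20 = -104)
d(A, E) = 8 + E
d(g, k(1/(-8))) + B = (8 + 1/(-8)) - 46199 = (8 - ⅛) - 46199 = 63/8 - 46199 = -369529/8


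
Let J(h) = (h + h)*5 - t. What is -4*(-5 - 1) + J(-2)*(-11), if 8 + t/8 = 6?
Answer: 68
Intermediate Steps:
t = -16 (t = -64 + 8*6 = -64 + 48 = -16)
J(h) = 16 + 10*h (J(h) = (h + h)*5 - 1*(-16) = (2*h)*5 + 16 = 10*h + 16 = 16 + 10*h)
-4*(-5 - 1) + J(-2)*(-11) = -4*(-5 - 1) + (16 + 10*(-2))*(-11) = -4*(-6) + (16 - 20)*(-11) = 24 - 4*(-11) = 24 + 44 = 68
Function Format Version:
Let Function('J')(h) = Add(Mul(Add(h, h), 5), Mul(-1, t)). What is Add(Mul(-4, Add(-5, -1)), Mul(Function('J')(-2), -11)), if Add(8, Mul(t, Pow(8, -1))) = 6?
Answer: 68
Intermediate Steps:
t = -16 (t = Add(-64, Mul(8, 6)) = Add(-64, 48) = -16)
Function('J')(h) = Add(16, Mul(10, h)) (Function('J')(h) = Add(Mul(Add(h, h), 5), Mul(-1, -16)) = Add(Mul(Mul(2, h), 5), 16) = Add(Mul(10, h), 16) = Add(16, Mul(10, h)))
Add(Mul(-4, Add(-5, -1)), Mul(Function('J')(-2), -11)) = Add(Mul(-4, Add(-5, -1)), Mul(Add(16, Mul(10, -2)), -11)) = Add(Mul(-4, -6), Mul(Add(16, -20), -11)) = Add(24, Mul(-4, -11)) = Add(24, 44) = 68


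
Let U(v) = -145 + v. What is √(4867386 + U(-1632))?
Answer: √4865609 ≈ 2205.8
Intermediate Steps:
√(4867386 + U(-1632)) = √(4867386 + (-145 - 1632)) = √(4867386 - 1777) = √4865609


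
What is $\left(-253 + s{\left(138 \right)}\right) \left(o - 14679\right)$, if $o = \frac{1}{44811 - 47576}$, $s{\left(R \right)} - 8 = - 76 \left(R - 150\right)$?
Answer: $- \frac{27071819812}{2765} \approx -9.7909 \cdot 10^{6}$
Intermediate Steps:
$s{\left(R \right)} = 11408 - 76 R$ ($s{\left(R \right)} = 8 - 76 \left(R - 150\right) = 8 - 76 \left(-150 + R\right) = 8 - \left(-11400 + 76 R\right) = 11408 - 76 R$)
$o = - \frac{1}{2765}$ ($o = \frac{1}{-2765} = - \frac{1}{2765} \approx -0.00036166$)
$\left(-253 + s{\left(138 \right)}\right) \left(o - 14679\right) = \left(-253 + \left(11408 - 10488\right)\right) \left(- \frac{1}{2765} - 14679\right) = \left(-253 + \left(11408 - 10488\right)\right) \left(- \frac{40587436}{2765}\right) = \left(-253 + 920\right) \left(- \frac{40587436}{2765}\right) = 667 \left(- \frac{40587436}{2765}\right) = - \frac{27071819812}{2765}$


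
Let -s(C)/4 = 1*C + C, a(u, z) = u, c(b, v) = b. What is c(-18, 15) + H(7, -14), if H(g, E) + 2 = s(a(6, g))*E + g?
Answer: 659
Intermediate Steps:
s(C) = -8*C (s(C) = -4*(1*C + C) = -4*(C + C) = -8*C)
H(g, E) = -2 + g - 48*E (H(g, E) = -2 + ((-8*6)*E + g) = -2 + (-48*E + g) = -2 + (g - 48*E) = -2 + g - 48*E)
c(-18, 15) + H(7, -14) = -18 + (-2 + 7 - 48*(-14)) = -18 + (-2 + 7 + 672) = -18 + 677 = 659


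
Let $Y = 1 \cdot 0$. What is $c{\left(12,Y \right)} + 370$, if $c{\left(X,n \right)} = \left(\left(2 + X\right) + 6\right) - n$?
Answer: $390$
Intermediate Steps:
$Y = 0$
$c{\left(X,n \right)} = 8 + X - n$ ($c{\left(X,n \right)} = \left(8 + X\right) - n = 8 + X - n$)
$c{\left(12,Y \right)} + 370 = \left(8 + 12 - 0\right) + 370 = \left(8 + 12 + 0\right) + 370 = 20 + 370 = 390$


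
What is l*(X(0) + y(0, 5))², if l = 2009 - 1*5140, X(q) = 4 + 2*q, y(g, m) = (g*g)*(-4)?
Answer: -50096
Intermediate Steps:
y(g, m) = -4*g² (y(g, m) = g²*(-4) = -4*g²)
l = -3131 (l = 2009 - 5140 = -3131)
l*(X(0) + y(0, 5))² = -3131*((4 + 2*0) - 4*0²)² = -3131*((4 + 0) - 4*0)² = -3131*(4 + 0)² = -3131*4² = -3131*16 = -50096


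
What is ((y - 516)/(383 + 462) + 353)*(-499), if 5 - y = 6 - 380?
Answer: -148775852/845 ≈ -1.7607e+5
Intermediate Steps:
y = 379 (y = 5 - (6 - 380) = 5 - 1*(-374) = 5 + 374 = 379)
((y - 516)/(383 + 462) + 353)*(-499) = ((379 - 516)/(383 + 462) + 353)*(-499) = (-137/845 + 353)*(-499) = (298148/845)*(-499) = -148775852/845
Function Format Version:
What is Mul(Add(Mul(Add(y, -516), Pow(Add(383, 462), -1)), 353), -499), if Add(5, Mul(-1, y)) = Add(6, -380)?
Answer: Rational(-148775852, 845) ≈ -1.7607e+5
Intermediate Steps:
y = 379 (y = Add(5, Mul(-1, Add(6, -380))) = Add(5, Mul(-1, -374)) = Add(5, 374) = 379)
Mul(Add(Mul(Add(y, -516), Pow(Add(383, 462), -1)), 353), -499) = Mul(Add(Mul(Add(379, -516), Pow(Add(383, 462), -1)), 353), -499) = Mul(Add(Mul(-137, Pow(845, -1)), 353), -499) = Mul(Add(Mul(-137, Rational(1, 845)), 353), -499) = Mul(Add(Rational(-137, 845), 353), -499) = Mul(Rational(298148, 845), -499) = Rational(-148775852, 845)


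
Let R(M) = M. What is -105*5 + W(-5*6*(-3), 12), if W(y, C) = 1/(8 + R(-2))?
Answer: -3149/6 ≈ -524.83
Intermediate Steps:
W(y, C) = 1/6 (W(y, C) = 1/(8 - 2) = 1/6)
-105*5 + W(-5*6*(-3), 12) = -105*5 + 1/6 = -525 + 1/6 = -3149/6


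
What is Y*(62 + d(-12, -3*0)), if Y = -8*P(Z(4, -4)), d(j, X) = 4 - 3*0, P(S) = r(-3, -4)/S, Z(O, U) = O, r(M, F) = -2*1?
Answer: 264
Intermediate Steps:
r(M, F) = -2
P(S) = -2/S
d(j, X) = 4 (d(j, X) = 4 + 0 = 4)
Y = 4 (Y = -(-16)/4 = -8*(-½) = 4)
Y*(62 + d(-12, -3*0)) = 4*(62 + 4) = 4*66 = 264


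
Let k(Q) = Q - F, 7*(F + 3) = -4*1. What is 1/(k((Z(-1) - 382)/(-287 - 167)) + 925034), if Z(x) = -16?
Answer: 1589/1469886094 ≈ 1.0810e-6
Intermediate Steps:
F = -25/7 (F = -3 + (-4*1)/7 = -3 + (1/7)*(-4) = -3 - 4/7 = -25/7 ≈ -3.5714)
k(Q) = 25/7 + Q (k(Q) = Q - 1*(-25/7) = Q + 25/7 = 25/7 + Q)
1/(k((Z(-1) - 382)/(-287 - 167)) + 925034) = 1/((25/7 + (-16 - 382)/(-287 - 167)) + 925034) = 1/((25/7 - 398/(-454)) + 925034) = 1/((25/7 - 398*(-1/454)) + 925034) = 1/((25/7 + 199/227) + 925034) = 1/(7068/1589 + 925034) = 1/(1469886094/1589) = 1589/1469886094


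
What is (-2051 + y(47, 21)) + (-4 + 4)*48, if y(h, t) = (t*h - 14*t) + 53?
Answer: -1305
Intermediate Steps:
y(h, t) = 53 - 14*t + h*t (y(h, t) = (h*t - 14*t) + 53 = (-14*t + h*t) + 53 = 53 - 14*t + h*t)
(-2051 + y(47, 21)) + (-4 + 4)*48 = (-2051 + (53 - 14*21 + 47*21)) + (-4 + 4)*48 = (-2051 + (53 - 294 + 987)) + 0*48 = (-2051 + 746) + 0 = -1305 + 0 = -1305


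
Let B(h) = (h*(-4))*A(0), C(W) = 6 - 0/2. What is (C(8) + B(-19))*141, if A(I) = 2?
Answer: 22278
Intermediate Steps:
C(W) = 6 (C(W) = 6 - 0/2 = 6 - 1*0 = 6 + 0 = 6)
B(h) = -8*h (B(h) = (h*(-4))*2 = -4*h*2 = -8*h)
(C(8) + B(-19))*141 = (6 - 8*(-19))*141 = (6 + 152)*141 = 158*141 = 22278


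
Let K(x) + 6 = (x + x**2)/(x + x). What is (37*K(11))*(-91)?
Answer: 0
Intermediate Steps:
K(x) = -6 + (x + x**2)/(2*x) (K(x) = -6 + (x + x**2)/(x + x) = -6 + (x + x**2)/((2*x)) = -6 + (x + x**2)*(1/(2*x)) = -6 + (x + x**2)/(2*x))
(37*K(11))*(-91) = (37*(-11/2 + (1/2)*11))*(-91) = (37*(-11/2 + 11/2))*(-91) = (37*0)*(-91) = 0*(-91) = 0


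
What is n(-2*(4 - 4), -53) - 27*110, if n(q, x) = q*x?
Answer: -2970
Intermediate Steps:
n(-2*(4 - 4), -53) - 27*110 = -2*(4 - 4)*(-53) - 27*110 = -2*0*(-53) - 1*2970 = 0*(-53) - 2970 = 0 - 2970 = -2970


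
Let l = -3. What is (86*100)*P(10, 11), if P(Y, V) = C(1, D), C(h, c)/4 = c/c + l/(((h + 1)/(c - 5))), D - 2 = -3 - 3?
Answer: 498800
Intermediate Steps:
D = -4 (D = 2 + (-3 - 3) = 2 - 6 = -4)
C(h, c) = 4 - 12*(-5 + c)/(1 + h) (C(h, c) = 4*(c/c - 3*(c - 5)/(h + 1)) = 4*(1 - 3*(-5 + c)/(1 + h)) = 4 - 12*(-5 + c)/(1 + h))
P(Y, V) = 58 (P(Y, V) = 4*(16 + 1 - 3*(-4))/(1 + 1) = 4*(16 + 1 + 12)/2 = 4*(1/2)*29 = 58)
(86*100)*P(10, 11) = (86*100)*58 = 8600*58 = 498800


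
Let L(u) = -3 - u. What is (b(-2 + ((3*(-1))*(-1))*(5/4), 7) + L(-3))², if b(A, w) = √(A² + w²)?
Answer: 833/16 ≈ 52.063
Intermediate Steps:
(b(-2 + ((3*(-1))*(-1))*(5/4), 7) + L(-3))² = (√((-2 + ((3*(-1))*(-1))*(5/4))² + 7²) + (-3 - 1*(-3)))² = (√((-2 + (-3*(-1))*(5*(¼)))² + 49) + (-3 + 3))² = (√((-2 + 3*(5/4))² + 49) + 0)² = (√((-2 + 15/4)² + 49) + 0)² = (√((7/4)² + 49) + 0)² = (√(49/16 + 49) + 0)² = (√(833/16) + 0)² = (7*√17/4 + 0)² = (7*√17/4)² = 833/16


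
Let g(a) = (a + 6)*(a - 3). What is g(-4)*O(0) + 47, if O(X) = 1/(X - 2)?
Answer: 54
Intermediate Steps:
g(a) = (-3 + a)*(6 + a) (g(a) = (6 + a)*(-3 + a) = (-3 + a)*(6 + a))
O(X) = 1/(-2 + X)
g(-4)*O(0) + 47 = (-18 + (-4)² + 3*(-4))/(-2 + 0) + 47 = (-18 + 16 - 12)/(-2) + 47 = -14*(-½) + 47 = 7 + 47 = 54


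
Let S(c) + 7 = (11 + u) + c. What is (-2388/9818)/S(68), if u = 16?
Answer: -597/215996 ≈ -0.0027639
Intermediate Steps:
S(c) = 20 + c (S(c) = -7 + ((11 + 16) + c) = -7 + (27 + c) = 20 + c)
(-2388/9818)/S(68) = (-2388/9818)/(20 + 68) = -2388*1/9818/88 = -1194/4909*1/88 = -597/215996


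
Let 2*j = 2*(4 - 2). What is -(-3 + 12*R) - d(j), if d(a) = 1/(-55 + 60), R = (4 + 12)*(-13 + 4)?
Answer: 8654/5 ≈ 1730.8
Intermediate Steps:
R = -144 (R = 16*(-9) = -144)
j = 2 (j = (2*(4 - 2))/2 = (2*2)/2 = (1/2)*4 = 2)
d(a) = 1/5
-(-3 + 12*R) - d(j) = -(-3 + 12*(-144)) - 1*1/5 = -(-3 - 1728) - 1/5 = -1*(-1731) - 1/5 = 1731 - 1/5 = 8654/5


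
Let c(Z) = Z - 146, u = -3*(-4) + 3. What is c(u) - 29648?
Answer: -29779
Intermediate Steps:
u = 15 (u = 12 + 3 = 15)
c(Z) = -146 + Z
c(u) - 29648 = (-146 + 15) - 29648 = -131 - 29648 = -29779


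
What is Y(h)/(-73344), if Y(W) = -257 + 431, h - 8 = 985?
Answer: -29/12224 ≈ -0.0023724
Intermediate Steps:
h = 993 (h = 8 + 985 = 993)
Y(W) = 174
Y(h)/(-73344) = 174/(-73344) = 174*(-1/73344) = -29/12224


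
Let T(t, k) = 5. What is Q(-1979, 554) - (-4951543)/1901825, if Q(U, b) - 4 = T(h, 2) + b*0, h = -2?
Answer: 22067968/1901825 ≈ 11.604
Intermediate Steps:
Q(U, b) = 9 (Q(U, b) = 4 + (5 + b*0) = 4 + (5 + 0) = 4 + 5 = 9)
Q(-1979, 554) - (-4951543)/1901825 = 9 - (-4951543)/1901825 = 9 - 1*(-4951543/1901825) = 9 + 4951543/1901825 = 22067968/1901825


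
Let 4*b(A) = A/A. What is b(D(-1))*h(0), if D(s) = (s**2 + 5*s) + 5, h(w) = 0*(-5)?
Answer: 0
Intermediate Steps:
h(w) = 0
D(s) = 5 + s**2 + 5*s
b(A) = 1/4 (b(A) = (A/A)/4 = (1/4)*1 = 1/4)
b(D(-1))*h(0) = (1/4)*0 = 0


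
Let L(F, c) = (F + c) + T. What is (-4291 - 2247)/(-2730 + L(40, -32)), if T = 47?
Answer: 6538/2675 ≈ 2.4441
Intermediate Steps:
L(F, c) = 47 + F + c (L(F, c) = (F + c) + 47 = 47 + F + c)
(-4291 - 2247)/(-2730 + L(40, -32)) = (-4291 - 2247)/(-2730 + (47 + 40 - 32)) = -6538/(-2730 + 55) = -6538/(-2675) = -6538*(-1/2675) = 6538/2675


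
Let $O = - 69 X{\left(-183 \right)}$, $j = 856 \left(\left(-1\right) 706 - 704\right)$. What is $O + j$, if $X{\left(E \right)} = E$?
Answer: $-1194333$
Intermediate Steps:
$j = -1206960$ ($j = 856 \left(-706 - 704\right) = 856 \left(-1410\right) = -1206960$)
$O = 12627$ ($O = \left(-69\right) \left(-183\right) = 12627$)
$O + j = 12627 - 1206960 = -1194333$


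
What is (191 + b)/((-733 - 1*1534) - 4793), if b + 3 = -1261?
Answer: 1073/7060 ≈ 0.15198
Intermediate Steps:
b = -1264 (b = -3 - 1261 = -1264)
(191 + b)/((-733 - 1*1534) - 4793) = (191 - 1264)/((-733 - 1*1534) - 4793) = -1073/((-733 - 1534) - 4793) = -1073/(-2267 - 4793) = -1073/(-7060) = -1073*(-1/7060) = 1073/7060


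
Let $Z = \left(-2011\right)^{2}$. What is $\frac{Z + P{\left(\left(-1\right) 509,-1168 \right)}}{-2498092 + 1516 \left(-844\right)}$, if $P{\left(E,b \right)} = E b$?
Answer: $- \frac{4638633}{3777596} \approx -1.2279$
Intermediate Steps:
$Z = 4044121$
$\frac{Z + P{\left(\left(-1\right) 509,-1168 \right)}}{-2498092 + 1516 \left(-844\right)} = \frac{4044121 + \left(-1\right) 509 \left(-1168\right)}{-2498092 + 1516 \left(-844\right)} = \frac{4044121 - -594512}{-2498092 - 1279504} = \frac{4044121 + 594512}{-3777596} = 4638633 \left(- \frac{1}{3777596}\right) = - \frac{4638633}{3777596}$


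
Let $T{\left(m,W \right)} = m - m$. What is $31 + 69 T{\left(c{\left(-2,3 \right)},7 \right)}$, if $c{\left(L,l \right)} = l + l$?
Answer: $31$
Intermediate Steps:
$c{\left(L,l \right)} = 2 l$
$T{\left(m,W \right)} = 0$
$31 + 69 T{\left(c{\left(-2,3 \right)},7 \right)} = 31 + 69 \cdot 0 = 31 + 0 = 31$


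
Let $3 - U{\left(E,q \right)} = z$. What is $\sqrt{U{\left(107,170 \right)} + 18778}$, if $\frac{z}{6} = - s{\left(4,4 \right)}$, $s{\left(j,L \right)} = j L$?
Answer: $\sqrt{18877} \approx 137.39$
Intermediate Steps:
$s{\left(j,L \right)} = L j$
$z = -96$ ($z = 6 \left(- 4 \cdot 4\right) = 6 \left(\left(-1\right) 16\right) = 6 \left(-16\right) = -96$)
$U{\left(E,q \right)} = 99$ ($U{\left(E,q \right)} = 3 - -96 = 3 + 96 = 99$)
$\sqrt{U{\left(107,170 \right)} + 18778} = \sqrt{99 + 18778} = \sqrt{18877}$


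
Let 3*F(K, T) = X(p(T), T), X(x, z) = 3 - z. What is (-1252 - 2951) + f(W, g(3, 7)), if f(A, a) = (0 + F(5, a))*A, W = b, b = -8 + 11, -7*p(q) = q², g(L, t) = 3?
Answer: -4203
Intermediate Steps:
p(q) = -q²/7
F(K, T) = 1 - T/3 (F(K, T) = (3 - T)/3 = 1 - T/3)
b = 3
W = 3
f(A, a) = A*(1 - a/3) (f(A, a) = (0 + (1 - a/3))*A = (1 - a/3)*A = A*(1 - a/3))
(-1252 - 2951) + f(W, g(3, 7)) = (-1252 - 2951) + (⅓)*3*(3 - 1*3) = -4203 + (⅓)*3*(3 - 3) = -4203 + (⅓)*3*0 = -4203 + 0 = -4203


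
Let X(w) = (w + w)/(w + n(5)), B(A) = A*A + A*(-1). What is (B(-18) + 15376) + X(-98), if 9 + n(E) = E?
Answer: 801716/51 ≈ 15720.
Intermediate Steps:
n(E) = -9 + E
B(A) = A**2 - A
X(w) = 2*w/(-4 + w) (X(w) = (w + w)/(w + (-9 + 5)) = (2*w)/(w - 4) = (2*w)/(-4 + w) = 2*w/(-4 + w))
(B(-18) + 15376) + X(-98) = (-18*(-1 - 18) + 15376) + 2*(-98)/(-4 - 98) = (-18*(-19) + 15376) + 2*(-98)/(-102) = (342 + 15376) + 2*(-98)*(-1/102) = 15718 + 98/51 = 801716/51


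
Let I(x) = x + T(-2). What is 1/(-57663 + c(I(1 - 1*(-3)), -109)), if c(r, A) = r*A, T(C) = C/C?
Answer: -1/58208 ≈ -1.7180e-5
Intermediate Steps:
T(C) = 1
I(x) = 1 + x (I(x) = x + 1 = 1 + x)
c(r, A) = A*r
1/(-57663 + c(I(1 - 1*(-3)), -109)) = 1/(-57663 - 109*(1 + (1 - 1*(-3)))) = 1/(-57663 - 109*(1 + (1 + 3))) = 1/(-57663 - 109*(1 + 4)) = 1/(-57663 - 109*5) = 1/(-57663 - 545) = 1/(-58208) = -1/58208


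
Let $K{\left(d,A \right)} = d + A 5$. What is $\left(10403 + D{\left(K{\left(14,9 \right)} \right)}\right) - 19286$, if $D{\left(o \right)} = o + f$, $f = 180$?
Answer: $-8644$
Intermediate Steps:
$K{\left(d,A \right)} = d + 5 A$
$D{\left(o \right)} = 180 + o$ ($D{\left(o \right)} = o + 180 = 180 + o$)
$\left(10403 + D{\left(K{\left(14,9 \right)} \right)}\right) - 19286 = \left(10403 + \left(180 + \left(14 + 5 \cdot 9\right)\right)\right) - 19286 = \left(10403 + \left(180 + \left(14 + 45\right)\right)\right) - 19286 = \left(10403 + \left(180 + 59\right)\right) - 19286 = \left(10403 + 239\right) - 19286 = 10642 - 19286 = -8644$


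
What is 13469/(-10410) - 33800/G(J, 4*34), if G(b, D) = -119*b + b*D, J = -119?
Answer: 324610213/21059430 ≈ 15.414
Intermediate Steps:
G(b, D) = -119*b + D*b
13469/(-10410) - 33800/G(J, 4*34) = 13469/(-10410) - 33800*(-1/(119*(-119 + 4*34))) = 13469*(-1/10410) - 33800*(-1/(119*(-119 + 136))) = -13469/10410 - 33800/((-119*17)) = -13469/10410 - 33800/(-2023) = -13469/10410 - 33800*(-1/2023) = -13469/10410 + 33800/2023 = 324610213/21059430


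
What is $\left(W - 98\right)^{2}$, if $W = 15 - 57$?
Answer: $19600$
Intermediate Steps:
$W = -42$ ($W = 15 - 57 = -42$)
$\left(W - 98\right)^{2} = \left(-42 - 98\right)^{2} = \left(-140\right)^{2} = 19600$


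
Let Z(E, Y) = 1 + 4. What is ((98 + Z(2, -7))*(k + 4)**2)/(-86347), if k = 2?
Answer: -3708/86347 ≈ -0.042943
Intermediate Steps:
Z(E, Y) = 5
((98 + Z(2, -7))*(k + 4)**2)/(-86347) = ((98 + 5)*(2 + 4)**2)/(-86347) = (103*6**2)*(-1/86347) = (103*36)*(-1/86347) = 3708*(-1/86347) = -3708/86347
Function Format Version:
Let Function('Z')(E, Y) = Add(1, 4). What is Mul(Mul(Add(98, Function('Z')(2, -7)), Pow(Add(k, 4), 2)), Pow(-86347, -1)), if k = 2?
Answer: Rational(-3708, 86347) ≈ -0.042943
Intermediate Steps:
Function('Z')(E, Y) = 5
Mul(Mul(Add(98, Function('Z')(2, -7)), Pow(Add(k, 4), 2)), Pow(-86347, -1)) = Mul(Mul(Add(98, 5), Pow(Add(2, 4), 2)), Pow(-86347, -1)) = Mul(Mul(103, Pow(6, 2)), Rational(-1, 86347)) = Mul(Mul(103, 36), Rational(-1, 86347)) = Mul(3708, Rational(-1, 86347)) = Rational(-3708, 86347)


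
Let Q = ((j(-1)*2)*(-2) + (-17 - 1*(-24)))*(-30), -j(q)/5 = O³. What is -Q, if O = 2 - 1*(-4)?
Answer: 129810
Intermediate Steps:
O = 6 (O = 2 + 4 = 6)
j(q) = -1080 (j(q) = -5*6³ = -5*216 = -1080)
Q = -129810 (Q = (-1080*2*(-2) + (-17 - 1*(-24)))*(-30) = (-2160*(-2) + (-17 + 24))*(-30) = (4320 + 7)*(-30) = 4327*(-30) = -129810)
-Q = -1*(-129810) = 129810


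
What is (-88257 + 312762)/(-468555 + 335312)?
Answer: -224505/133243 ≈ -1.6849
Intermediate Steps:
(-88257 + 312762)/(-468555 + 335312) = 224505/(-133243) = 224505*(-1/133243) = -224505/133243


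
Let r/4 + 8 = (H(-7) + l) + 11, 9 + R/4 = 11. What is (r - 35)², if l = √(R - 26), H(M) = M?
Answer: 2313 - 1224*I*√2 ≈ 2313.0 - 1731.0*I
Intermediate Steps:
R = 8 (R = -36 + 4*11 = -36 + 44 = 8)
l = 3*I*√2 (l = √(8 - 26) = √(-18) = 3*I*√2 ≈ 4.2426*I)
r = -16 + 12*I*√2 (r = -32 + 4*((-7 + 3*I*√2) + 11) = -32 + 4*(4 + 3*I*√2) = -32 + (16 + 12*I*√2) = -16 + 12*I*√2 ≈ -16.0 + 16.971*I)
(r - 35)² = ((-16 + 12*I*√2) - 35)² = (-51 + 12*I*√2)²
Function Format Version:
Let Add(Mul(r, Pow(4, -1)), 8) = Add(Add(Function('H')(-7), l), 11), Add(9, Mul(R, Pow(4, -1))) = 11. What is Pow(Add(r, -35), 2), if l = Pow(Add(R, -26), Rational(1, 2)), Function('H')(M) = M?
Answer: Add(2313, Mul(-1224, I, Pow(2, Rational(1, 2)))) ≈ Add(2313.0, Mul(-1731.0, I))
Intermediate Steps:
R = 8 (R = Add(-36, Mul(4, 11)) = Add(-36, 44) = 8)
l = Mul(3, I, Pow(2, Rational(1, 2))) (l = Pow(Add(8, -26), Rational(1, 2)) = Pow(-18, Rational(1, 2)) = Mul(3, I, Pow(2, Rational(1, 2))) ≈ Mul(4.2426, I))
r = Add(-16, Mul(12, I, Pow(2, Rational(1, 2)))) (r = Add(-32, Mul(4, Add(Add(-7, Mul(3, I, Pow(2, Rational(1, 2)))), 11))) = Add(-32, Mul(4, Add(4, Mul(3, I, Pow(2, Rational(1, 2)))))) = Add(-32, Add(16, Mul(12, I, Pow(2, Rational(1, 2))))) = Add(-16, Mul(12, I, Pow(2, Rational(1, 2)))) ≈ Add(-16.000, Mul(16.971, I)))
Pow(Add(r, -35), 2) = Pow(Add(Add(-16, Mul(12, I, Pow(2, Rational(1, 2)))), -35), 2) = Pow(Add(-51, Mul(12, I, Pow(2, Rational(1, 2)))), 2)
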